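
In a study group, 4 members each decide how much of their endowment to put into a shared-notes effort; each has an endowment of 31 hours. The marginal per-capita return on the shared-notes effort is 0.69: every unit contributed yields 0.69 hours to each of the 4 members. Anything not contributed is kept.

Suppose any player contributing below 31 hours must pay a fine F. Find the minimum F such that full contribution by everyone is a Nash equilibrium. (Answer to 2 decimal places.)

Given the others contribute fully, the best deviation is to contribute 0 (any partial contribution still incurs the fine and gives up units whose private return 0.69 is below 1).
Deviating from 31 to 0 saves 31 hours but forfeits the deviator's share of the drop in the shared-notes effort: 0.69 × 31 = 21.39.
So the deviation gain is 31 − 21.39 = 9.61, and the fine must be at least 9.61 hours to wipe it out.

9.61 hours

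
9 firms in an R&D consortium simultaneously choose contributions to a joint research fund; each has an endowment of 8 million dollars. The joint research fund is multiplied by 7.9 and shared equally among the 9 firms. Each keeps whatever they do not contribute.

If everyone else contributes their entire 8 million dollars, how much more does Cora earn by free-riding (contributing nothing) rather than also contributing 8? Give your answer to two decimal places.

0.98 million dollars

Switching from a contribution of 8 to 0 lets Cora keep an extra 8 million dollars, but lowers the joint research fund by 8, which costs Cora their own share of that drop: 7.9/9 × 8 = 7.02.
Net gain = 8 − 7.02 = 0.98. The private return per contributed unit (0.8778) is below 1, so free-riding is indeed the best response regardless of what the others do.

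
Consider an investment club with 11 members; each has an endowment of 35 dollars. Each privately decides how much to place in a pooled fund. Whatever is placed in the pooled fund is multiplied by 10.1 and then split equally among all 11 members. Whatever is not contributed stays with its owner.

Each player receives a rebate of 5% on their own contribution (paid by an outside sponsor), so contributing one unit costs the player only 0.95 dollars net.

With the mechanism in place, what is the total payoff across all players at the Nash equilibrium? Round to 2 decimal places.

Even with the mechanism, each unit contributed returns only (10.1/11) / 0.95 = 0.9665 per unit of net cost, so contributing nothing is still dominant.
At the Nash equilibrium no one contributes; group total payoff = 11 × 35 = 385.

385.00 dollars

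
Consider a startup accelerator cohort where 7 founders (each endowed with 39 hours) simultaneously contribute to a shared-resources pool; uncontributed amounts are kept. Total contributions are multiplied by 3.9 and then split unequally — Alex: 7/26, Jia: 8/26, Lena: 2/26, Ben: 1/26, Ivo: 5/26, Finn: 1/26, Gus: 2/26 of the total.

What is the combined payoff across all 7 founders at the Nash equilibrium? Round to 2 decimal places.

For player j, contributing a unit is worthwhile iff 3.9 × (j's share) ≥ 1, i.e. iff j's share is at least 0.2564.
The shares above 0.2564 belong to Alex and Jia, contributing 39 each; the remaining 5 contribute 0. Total contributed: 78.
The shared-resources pool pays out 3.9 × 78 = 304.20 in total (split across the unequal shares, but the aggregate is all that matters for the group sum).
The 5 free-riders keep 39 each, adding 195. Group total = 195 + 304.20 = 499.20.

499.20 hours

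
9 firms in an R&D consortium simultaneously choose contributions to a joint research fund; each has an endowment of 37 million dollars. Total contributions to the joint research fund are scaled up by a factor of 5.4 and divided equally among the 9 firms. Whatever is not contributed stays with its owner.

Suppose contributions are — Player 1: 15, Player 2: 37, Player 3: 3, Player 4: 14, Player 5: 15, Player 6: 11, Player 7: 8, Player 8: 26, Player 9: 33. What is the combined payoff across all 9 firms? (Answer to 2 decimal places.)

1045.80 million dollars

Total contributed: 15 + 37 + 3 + 14 + 15 + 11 + 8 + 26 + 33 = 162; total kept: 9 × 37 − 162 = 171.
The joint research fund pays out 5.4 × 162 = 874.80 in aggregate.
Group total = 171 + 874.80 = 1045.80.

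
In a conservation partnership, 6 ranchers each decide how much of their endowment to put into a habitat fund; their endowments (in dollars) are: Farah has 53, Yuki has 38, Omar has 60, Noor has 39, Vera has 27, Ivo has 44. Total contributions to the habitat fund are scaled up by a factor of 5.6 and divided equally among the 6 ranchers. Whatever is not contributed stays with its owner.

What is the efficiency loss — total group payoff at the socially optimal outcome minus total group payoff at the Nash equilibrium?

1200.60 dollars

The private return per contributed unit is 5.6/6 = 0.9333 < 1 for every player regardless of endowment, so the Nash equilibrium is zero contribution and the group total is Σ E_j = 53 + 38 + 60 + 39 + 27 + 44 = 261.
Each contributed unit returns 5.600 to the group, so the social optimum is full contribution by everyone: group total = 5.600 × 261 = 1461.60.
Efficiency loss = (5.600 − 1) × 261 = 1200.60.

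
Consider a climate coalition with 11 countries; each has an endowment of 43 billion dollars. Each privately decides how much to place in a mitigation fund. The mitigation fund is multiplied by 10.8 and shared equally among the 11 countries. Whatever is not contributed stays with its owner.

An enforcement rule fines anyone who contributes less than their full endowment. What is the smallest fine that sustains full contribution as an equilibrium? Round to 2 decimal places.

Given the others contribute fully, the best deviation is to contribute 0 (any partial contribution still incurs the fine and gives up units whose private return 0.9818 is below 1).
Deviating from 43 to 0 saves 43 billion dollars but forfeits the deviator's share of the drop in the mitigation fund: 10.8/11 × 43 = 42.22.
So the deviation gain is 43 − 42.22 = 0.78, and the fine must be at least 0.78 billion dollars to wipe it out.

0.78 billion dollars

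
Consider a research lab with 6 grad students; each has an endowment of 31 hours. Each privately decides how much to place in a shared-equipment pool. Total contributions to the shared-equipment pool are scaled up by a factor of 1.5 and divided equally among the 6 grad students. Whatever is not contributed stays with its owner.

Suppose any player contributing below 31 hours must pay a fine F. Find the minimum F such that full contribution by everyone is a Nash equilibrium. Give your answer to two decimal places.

Given the others contribute fully, the best deviation is to contribute 0 (any partial contribution still incurs the fine and gives up units whose private return 0.2500 is below 1).
Deviating from 31 to 0 saves 31 hours but forfeits the deviator's share of the drop in the shared-equipment pool: 1.5/6 × 31 = 7.75.
So the deviation gain is 31 − 7.75 = 23.25, and the fine must be at least 23.25 hours to wipe it out.

23.25 hours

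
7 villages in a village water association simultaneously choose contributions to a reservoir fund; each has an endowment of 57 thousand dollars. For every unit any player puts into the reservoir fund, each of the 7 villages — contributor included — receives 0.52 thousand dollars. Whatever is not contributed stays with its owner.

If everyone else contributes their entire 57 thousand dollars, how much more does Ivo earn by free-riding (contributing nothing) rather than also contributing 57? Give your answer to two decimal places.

27.36 thousand dollars

Switching from a contribution of 57 to 0 lets Ivo keep an extra 57 thousand dollars, but lowers the reservoir fund by 57, which costs Ivo their own share of that drop: 0.52 × 57 = 29.64.
Net gain = 57 − 29.64 = 27.36. The private return per contributed unit (0.52) is below 1, so free-riding is indeed the best response regardless of what the others do.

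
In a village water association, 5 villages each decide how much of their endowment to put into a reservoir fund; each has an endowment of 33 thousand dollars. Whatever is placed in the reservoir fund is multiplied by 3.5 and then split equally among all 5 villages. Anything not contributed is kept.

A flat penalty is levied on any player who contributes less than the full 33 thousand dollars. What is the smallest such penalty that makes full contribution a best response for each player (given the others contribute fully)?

9.90 thousand dollars

Given the others contribute fully, the best deviation is to contribute 0 (any partial contribution still incurs the fine and gives up units whose private return 0.7000 is below 1).
Deviating from 33 to 0 saves 33 thousand dollars but forfeits the deviator's share of the drop in the reservoir fund: 3.5/5 × 33 = 23.10.
So the deviation gain is 33 − 23.10 = 9.90, and the fine must be at least 9.90 thousand dollars to wipe it out.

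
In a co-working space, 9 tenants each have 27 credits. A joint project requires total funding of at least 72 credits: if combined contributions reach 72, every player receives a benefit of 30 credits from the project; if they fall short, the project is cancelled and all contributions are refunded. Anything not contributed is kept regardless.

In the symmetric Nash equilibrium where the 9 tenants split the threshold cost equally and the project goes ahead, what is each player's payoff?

49 credits

Equal share of the threshold: 72/9 = 8.
At this profile no one gains by cutting their contribution: any cut drops the total below 72, the project is cancelled, contributions are refunded, and the deviator ends with 27, which is less than 27 − 8 + 30 = 49. Contributing more than 8 just wastes the excess. So contributing exactly 8 is a best response.
Each player's payoff: 27 − 8 + 30 = 49.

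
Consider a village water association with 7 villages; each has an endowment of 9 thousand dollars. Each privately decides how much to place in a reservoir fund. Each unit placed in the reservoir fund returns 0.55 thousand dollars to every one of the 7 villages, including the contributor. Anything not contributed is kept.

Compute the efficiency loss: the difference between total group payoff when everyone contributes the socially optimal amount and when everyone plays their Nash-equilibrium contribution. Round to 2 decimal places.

179.55 thousand dollars

The private return per contributed unit is 0.55 < 1, so contributing 0 is dominant for every player. At the Nash equilibrium everyone keeps their 9, and the group total is 7 × 9 = 63.
Each contributed unit returns 3.850 to the group as a whole (0.55 to each of 7 players), which exceeds 1, so the social optimum is full contribution: group total = 3.850 × 63 = 242.55.
Efficiency loss = 242.55 − 63 = 179.55.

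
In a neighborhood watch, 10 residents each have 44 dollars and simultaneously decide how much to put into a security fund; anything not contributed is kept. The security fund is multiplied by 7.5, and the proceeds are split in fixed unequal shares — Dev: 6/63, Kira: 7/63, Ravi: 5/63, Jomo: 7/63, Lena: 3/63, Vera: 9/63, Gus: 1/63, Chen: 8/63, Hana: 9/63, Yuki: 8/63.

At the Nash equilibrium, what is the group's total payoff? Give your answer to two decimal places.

For player j, contributing a unit is worthwhile iff 7.5 × (j's share) ≥ 1, i.e. iff j's share is at least 0.1333.
The shares above 0.1333 belong to Vera and Hana, contributing 44 each; the remaining 8 contribute 0. Total contributed: 88.
The security fund pays out 7.5 × 88 = 660.00 in total (split across the unequal shares, but the aggregate is all that matters for the group sum).
The 8 free-riders keep 44 each, adding 352. Group total = 352 + 660.00 = 1012.00.

1012.00 dollars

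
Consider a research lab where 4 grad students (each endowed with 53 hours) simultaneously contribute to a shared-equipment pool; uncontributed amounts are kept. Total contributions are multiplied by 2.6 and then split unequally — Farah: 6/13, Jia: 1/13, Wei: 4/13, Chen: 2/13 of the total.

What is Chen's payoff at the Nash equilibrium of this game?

For player j, contributing a unit is worthwhile iff 2.6 × (j's share) ≥ 1, i.e. iff j's share is at least 0.3846.
Only Farah (6/13) clears that bar, contributing 53; the remaining 3 contribute 0. Total contributed: 53.
Chen keeps 53 and receives 2.6 × 53 × 2/13 = 21.20 from the shared-equipment pool, for a payoff of 74.20.

74.20 hours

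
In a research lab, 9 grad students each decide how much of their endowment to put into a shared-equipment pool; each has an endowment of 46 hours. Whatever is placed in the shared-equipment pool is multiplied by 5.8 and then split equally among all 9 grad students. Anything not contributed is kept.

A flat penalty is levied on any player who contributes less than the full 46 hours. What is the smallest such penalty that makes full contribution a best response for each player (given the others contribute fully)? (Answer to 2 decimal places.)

16.36 hours

Given the others contribute fully, the best deviation is to contribute 0 (any partial contribution still incurs the fine and gives up units whose private return 0.6444 is below 1).
Deviating from 46 to 0 saves 46 hours but forfeits the deviator's share of the drop in the shared-equipment pool: 5.8/9 × 46 = 29.64.
So the deviation gain is 46 − 29.64 = 16.36, and the fine must be at least 16.36 hours to wipe it out.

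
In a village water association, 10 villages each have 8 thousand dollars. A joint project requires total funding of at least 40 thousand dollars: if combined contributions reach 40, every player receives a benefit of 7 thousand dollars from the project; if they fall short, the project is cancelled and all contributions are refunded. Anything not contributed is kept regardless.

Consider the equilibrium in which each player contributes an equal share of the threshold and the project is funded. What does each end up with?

11 thousand dollars

Equal share of the threshold: 40/10 = 4.
At this profile no one gains by cutting their contribution: any cut drops the total below 40, the project is cancelled, contributions are refunded, and the deviator ends with 8, which is less than 8 − 4 + 7 = 11. Contributing more than 4 just wastes the excess. So contributing exactly 4 is a best response.
Each player's payoff: 8 − 4 + 7 = 11.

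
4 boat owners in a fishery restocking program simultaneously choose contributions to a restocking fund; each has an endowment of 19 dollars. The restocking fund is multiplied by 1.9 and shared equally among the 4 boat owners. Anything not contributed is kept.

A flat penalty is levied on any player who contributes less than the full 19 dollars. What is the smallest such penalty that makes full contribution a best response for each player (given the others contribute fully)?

9.98 dollars

Given the others contribute fully, the best deviation is to contribute 0 (any partial contribution still incurs the fine and gives up units whose private return 0.4750 is below 1).
Deviating from 19 to 0 saves 19 dollars but forfeits the deviator's share of the drop in the restocking fund: 1.9/4 × 19 = 9.02.
So the deviation gain is 19 − 9.02 = 9.98, and the fine must be at least 9.98 dollars to wipe it out.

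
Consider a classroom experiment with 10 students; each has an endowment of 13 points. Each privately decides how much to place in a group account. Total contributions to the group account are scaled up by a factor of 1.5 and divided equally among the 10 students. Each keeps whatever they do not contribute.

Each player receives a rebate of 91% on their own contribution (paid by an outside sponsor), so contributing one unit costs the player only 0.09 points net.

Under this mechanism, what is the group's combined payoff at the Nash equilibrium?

Under the mechanism each unit contributed yields (1.5/10) / 0.09 = 1.6667 back to its contributor per unit of net cost, which exceeds 1, making full contribution the dominant choice for everyone.
At the Nash equilibrium everyone contributes 13. Group total payoff = 10 × (13 × 0.91 + 1.5 × 13) = 313.30.

313.30 points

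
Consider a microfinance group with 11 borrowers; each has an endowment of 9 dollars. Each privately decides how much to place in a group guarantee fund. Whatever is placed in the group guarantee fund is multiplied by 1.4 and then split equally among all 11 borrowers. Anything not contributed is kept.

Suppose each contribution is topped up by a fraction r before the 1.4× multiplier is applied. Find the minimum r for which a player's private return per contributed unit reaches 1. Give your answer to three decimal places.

6.857

With matching at rate r, one contributed unit becomes (1 + r) in the group guarantee fund and returns 1.4 × (1 + r) / 11 to the contributor.
Setting this equal to 1: 1 + r = 11/1.4 = 7.8571.
So the minimum matching rate is r = 7.8571 − 1 = 6.857.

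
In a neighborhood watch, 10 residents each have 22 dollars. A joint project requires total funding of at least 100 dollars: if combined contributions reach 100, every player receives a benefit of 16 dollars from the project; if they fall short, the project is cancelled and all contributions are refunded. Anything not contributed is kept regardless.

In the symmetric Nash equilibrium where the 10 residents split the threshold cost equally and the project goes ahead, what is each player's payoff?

Equal share of the threshold: 100/10 = 10.
At this profile no one gains by cutting their contribution: any cut drops the total below 100, the project is cancelled, contributions are refunded, and the deviator ends with 22, which is less than 22 − 10 + 16 = 28. Contributing more than 10 just wastes the excess. So contributing exactly 10 is a best response.
Each player's payoff: 22 − 10 + 16 = 28.

28 dollars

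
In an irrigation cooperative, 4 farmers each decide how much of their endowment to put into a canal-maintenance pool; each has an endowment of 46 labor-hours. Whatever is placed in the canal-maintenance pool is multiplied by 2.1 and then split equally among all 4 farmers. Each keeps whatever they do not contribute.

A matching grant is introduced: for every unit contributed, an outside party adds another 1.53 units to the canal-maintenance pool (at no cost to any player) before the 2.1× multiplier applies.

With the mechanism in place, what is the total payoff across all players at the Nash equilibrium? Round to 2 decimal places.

977.59 labor-hours

With the mechanism, a contributed unit returns 2.1 × 2.53 / 4 = 1.3283 per unit of net cost to the contributor — now above 1 — so contributing fully is weakly dominant for every player.
So the Nash equilibrium is full contribution by all 4; the group earns 2.1 × 2.53 × 184 = 977.59.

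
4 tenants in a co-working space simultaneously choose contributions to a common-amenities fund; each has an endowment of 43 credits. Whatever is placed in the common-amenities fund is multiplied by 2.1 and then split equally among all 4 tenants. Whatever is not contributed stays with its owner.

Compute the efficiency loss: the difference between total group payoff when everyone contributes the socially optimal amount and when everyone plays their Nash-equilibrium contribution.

189.20 credits

Each contributed unit returns 2.1/4 = 0.5250 to its contributor — below 1 — so contributing 0 is dominant for every player. At the Nash equilibrium everyone keeps their 43, and the group total is 4 × 43 = 172.
Each contributed unit returns 2.100 to the group as a whole (0.5250 to each of 4 players), which exceeds 1, so the social optimum is full contribution: group total = 2.100 × 172 = 361.20.
Efficiency loss = 361.20 − 172 = 189.20.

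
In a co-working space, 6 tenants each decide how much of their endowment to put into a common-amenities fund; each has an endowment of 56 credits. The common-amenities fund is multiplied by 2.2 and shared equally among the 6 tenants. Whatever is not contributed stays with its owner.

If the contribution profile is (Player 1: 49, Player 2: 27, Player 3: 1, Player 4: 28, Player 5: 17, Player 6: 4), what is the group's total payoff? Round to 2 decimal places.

Total contributed: 49 + 27 + 1 + 28 + 17 + 4 = 126; total kept: 6 × 56 − 126 = 210.
The common-amenities fund pays out 2.2 × 126 = 277.20 in aggregate.
Group total = 210 + 277.20 = 487.20.

487.20 credits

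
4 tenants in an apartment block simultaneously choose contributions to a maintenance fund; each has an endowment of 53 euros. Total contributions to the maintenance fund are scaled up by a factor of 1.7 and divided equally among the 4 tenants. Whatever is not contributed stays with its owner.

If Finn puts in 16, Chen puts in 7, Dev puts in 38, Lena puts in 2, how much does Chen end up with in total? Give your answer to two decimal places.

Total contributed: 16 + 7 + 38 + 2 = 63.
Each receives 1.7 × 63 / 4 = 26.78 from the maintenance fund.
Chen keeps 53 − 7 = 46, so Chen's payoff is 46 + 26.78 = 72.78.

72.78 euros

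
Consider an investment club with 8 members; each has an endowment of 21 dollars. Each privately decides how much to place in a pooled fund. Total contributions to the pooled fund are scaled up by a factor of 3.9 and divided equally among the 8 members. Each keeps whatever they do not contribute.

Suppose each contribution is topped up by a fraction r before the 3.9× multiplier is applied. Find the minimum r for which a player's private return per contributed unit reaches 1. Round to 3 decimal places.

1.051

With matching at rate r, one contributed unit becomes (1 + r) in the pooled fund and returns 3.9 × (1 + r) / 8 to the contributor.
Setting this equal to 1: 1 + r = 8/3.9 = 2.0513.
So the minimum matching rate is r = 2.0513 − 1 = 1.051.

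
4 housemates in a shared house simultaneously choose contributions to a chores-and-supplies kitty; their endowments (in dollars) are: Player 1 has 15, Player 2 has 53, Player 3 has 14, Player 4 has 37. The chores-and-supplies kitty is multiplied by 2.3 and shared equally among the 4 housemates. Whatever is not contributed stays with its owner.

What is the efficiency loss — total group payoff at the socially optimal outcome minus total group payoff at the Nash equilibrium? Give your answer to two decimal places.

The private return per contributed unit is 2.3/4 = 0.5750 < 1 for every player regardless of endowment, so the Nash equilibrium is zero contribution and the group total is Σ E_j = 15 + 53 + 14 + 37 = 119.
Each contributed unit returns 2.300 to the group, so the social optimum is full contribution by everyone: group total = 2.300 × 119 = 273.70.
Efficiency loss = (2.300 − 1) × 119 = 154.70.

154.70 dollars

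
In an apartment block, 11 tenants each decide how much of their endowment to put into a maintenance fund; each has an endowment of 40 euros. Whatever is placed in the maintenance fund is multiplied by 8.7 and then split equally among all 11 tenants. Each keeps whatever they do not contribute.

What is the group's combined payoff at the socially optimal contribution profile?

3828.00 euros

Each contributed unit returns 8.700 to the group as a whole (0.7909 to each of 11 players), which exceeds 1, so the social optimum is full contribution: group total = 8.700 × 440 = 3828.00.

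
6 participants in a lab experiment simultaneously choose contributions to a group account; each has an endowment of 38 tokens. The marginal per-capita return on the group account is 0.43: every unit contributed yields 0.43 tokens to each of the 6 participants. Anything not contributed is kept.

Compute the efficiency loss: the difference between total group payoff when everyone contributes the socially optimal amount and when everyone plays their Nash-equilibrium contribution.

360.24 tokens

The private return per contributed unit is 0.43 < 1, so contributing 0 is dominant for every player. At the Nash equilibrium everyone keeps their 38, and the group total is 6 × 38 = 228.
Each contributed unit returns 2.580 to the group as a whole (0.43 to each of 6 players), which exceeds 1, so the social optimum is full contribution: group total = 2.580 × 228 = 588.24.
Efficiency loss = 588.24 − 228 = 360.24.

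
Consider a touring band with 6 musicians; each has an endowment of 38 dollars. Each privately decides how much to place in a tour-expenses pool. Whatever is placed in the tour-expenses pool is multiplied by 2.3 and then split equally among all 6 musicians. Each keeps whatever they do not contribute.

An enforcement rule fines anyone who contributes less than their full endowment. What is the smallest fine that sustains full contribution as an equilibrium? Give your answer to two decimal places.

Given the others contribute fully, the best deviation is to contribute 0 (any partial contribution still incurs the fine and gives up units whose private return 0.3833 is below 1).
Deviating from 38 to 0 saves 38 dollars but forfeits the deviator's share of the drop in the tour-expenses pool: 2.3/6 × 38 = 14.57.
So the deviation gain is 38 − 14.57 = 23.43, and the fine must be at least 23.43 dollars to wipe it out.

23.43 dollars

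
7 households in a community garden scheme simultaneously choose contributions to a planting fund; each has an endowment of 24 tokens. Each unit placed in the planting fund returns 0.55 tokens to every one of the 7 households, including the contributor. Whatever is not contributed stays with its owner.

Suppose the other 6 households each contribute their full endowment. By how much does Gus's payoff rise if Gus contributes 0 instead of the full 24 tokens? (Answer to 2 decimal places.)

10.80 tokens

Switching from a contribution of 24 to 0 lets Gus keep an extra 24 tokens, but lowers the planting fund by 24, which costs Gus their own share of that drop: 0.55 × 24 = 13.20.
Net gain = 24 − 13.20 = 10.80. The private return per contributed unit (0.55) is below 1, so free-riding is indeed the best response regardless of what the others do.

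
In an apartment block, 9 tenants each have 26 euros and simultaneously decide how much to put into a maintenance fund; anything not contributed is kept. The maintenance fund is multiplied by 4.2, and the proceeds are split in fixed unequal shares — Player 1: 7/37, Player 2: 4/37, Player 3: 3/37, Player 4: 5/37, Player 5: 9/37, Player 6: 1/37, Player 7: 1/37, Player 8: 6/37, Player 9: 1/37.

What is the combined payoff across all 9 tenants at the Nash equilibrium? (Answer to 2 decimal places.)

317.20 euros

Player j's private return per contributed unit is 4.2 × (j's share). Contributing is weakly dominant for j when that share is at least 1/4.2 = 0.2381, and contributing 0 is dominant otherwise.
The only share above 0.2381 is Player 5's 9/37, contributing 26; the remaining 8 contribute 0. Total contributed: 26.
The maintenance fund pays out 4.2 × 26 = 109.20 in total (split across the unequal shares, but the aggregate is all that matters for the group sum).
The 8 free-riders keep 26 each, adding 208. Group total = 208 + 109.20 = 317.20.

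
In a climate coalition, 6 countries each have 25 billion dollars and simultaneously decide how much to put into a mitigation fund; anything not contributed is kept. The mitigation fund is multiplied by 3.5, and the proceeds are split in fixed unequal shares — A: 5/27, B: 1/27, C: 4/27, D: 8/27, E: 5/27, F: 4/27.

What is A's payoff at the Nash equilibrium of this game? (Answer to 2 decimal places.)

41.20 billion dollars

A player with share s gets back 3.5·s per unit contributed, so full contribution is dominant for anyone with s > 1/3.5 = 0.2857 and zero contribution is dominant for anyone below.
The only share above 0.2857 is D's 8/27, contributing 25; the remaining 5 contribute 0. Total contributed: 25.
A keeps 25 and receives 3.5 × 25 × 5/27 = 16.20 from the mitigation fund, for a payoff of 41.20.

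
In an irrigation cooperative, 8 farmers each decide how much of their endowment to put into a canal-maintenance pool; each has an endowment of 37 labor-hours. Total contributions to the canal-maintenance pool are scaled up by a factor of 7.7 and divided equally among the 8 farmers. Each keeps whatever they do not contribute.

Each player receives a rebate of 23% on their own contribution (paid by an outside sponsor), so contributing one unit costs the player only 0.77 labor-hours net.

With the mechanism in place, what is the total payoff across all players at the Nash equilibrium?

The effective private return per unit is now (7.7/8) / 0.77 = 1.2500 > 1, so every player's dominant strategy flips to full contribution.
So the Nash equilibrium is full contribution by all 8; the group earns 8 × (37 × 0.23 + 7.7 × 37) = 2347.28.

2347.28 labor-hours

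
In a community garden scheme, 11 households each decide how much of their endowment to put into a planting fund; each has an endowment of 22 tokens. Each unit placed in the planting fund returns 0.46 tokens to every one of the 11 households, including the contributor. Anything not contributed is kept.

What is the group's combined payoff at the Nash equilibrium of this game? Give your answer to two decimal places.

The private return per contributed unit is 0.46 < 1, so contributing 0 is dominant for every player. At the Nash equilibrium everyone keeps their 22, and the group total is 11 × 22 = 242.

242.00 tokens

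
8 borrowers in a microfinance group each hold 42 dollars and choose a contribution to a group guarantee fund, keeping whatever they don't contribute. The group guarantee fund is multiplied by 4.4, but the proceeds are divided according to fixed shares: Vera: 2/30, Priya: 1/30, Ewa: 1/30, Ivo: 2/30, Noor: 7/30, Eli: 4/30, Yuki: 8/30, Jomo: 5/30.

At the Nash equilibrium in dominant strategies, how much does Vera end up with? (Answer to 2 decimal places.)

66.64 dollars

Player j's private return per contributed unit is 4.4 × (j's share). Contributing is weakly dominant for j when that share is at least 1/4.4 = 0.2273, and contributing 0 is dominant otherwise.
Noor and Yuki are above the threshold, contributing 42 each; the remaining 6 contribute 0. Total contributed: 84.
Vera keeps 42 and receives 4.4 × 84 × 2/30 = 24.64 from the group guarantee fund, for a payoff of 66.64.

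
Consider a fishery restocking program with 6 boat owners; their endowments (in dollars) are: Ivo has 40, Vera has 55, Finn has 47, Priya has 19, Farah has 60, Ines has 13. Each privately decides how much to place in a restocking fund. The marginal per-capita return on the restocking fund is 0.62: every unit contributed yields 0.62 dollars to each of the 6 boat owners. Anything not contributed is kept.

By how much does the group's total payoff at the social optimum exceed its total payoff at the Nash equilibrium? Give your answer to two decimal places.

636.48 dollars

The private return per contributed unit is 0.62 < 1 for everyone, so the Nash equilibrium is zero contribution and the group total is Σ E_j = 40 + 55 + 47 + 19 + 60 + 13 = 234.
Each contributed unit returns 3.720 to the group, so the social optimum is full contribution by everyone: group total = 3.720 × 234 = 870.48.
Efficiency loss = (3.720 − 1) × 234 = 636.48.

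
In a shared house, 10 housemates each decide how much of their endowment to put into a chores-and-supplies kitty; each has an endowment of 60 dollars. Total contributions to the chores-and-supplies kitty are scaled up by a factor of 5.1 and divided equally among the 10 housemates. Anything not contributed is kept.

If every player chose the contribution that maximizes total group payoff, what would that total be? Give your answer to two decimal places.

3060.00 dollars

Each contributed unit returns 5.100 to the group as a whole (0.5100 to each of 10 players), which exceeds 1, so the social optimum is full contribution: group total = 5.100 × 600 = 3060.00.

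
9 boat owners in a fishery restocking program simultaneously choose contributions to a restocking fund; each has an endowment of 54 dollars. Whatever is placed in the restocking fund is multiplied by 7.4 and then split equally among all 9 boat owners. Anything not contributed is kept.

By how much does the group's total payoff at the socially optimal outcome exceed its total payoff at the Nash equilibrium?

3110.40 dollars

Each contributed unit returns 7.4/9 = 0.8222 to its contributor — below 1 — so contributing 0 is dominant for every player. At the Nash equilibrium everyone keeps their 54, and the group total is 9 × 54 = 486.
Each contributed unit returns 7.400 to the group as a whole (0.8222 to each of 9 players), which exceeds 1, so the social optimum is full contribution: group total = 7.400 × 486 = 3596.40.
Efficiency loss = 3596.40 − 486 = 3110.40.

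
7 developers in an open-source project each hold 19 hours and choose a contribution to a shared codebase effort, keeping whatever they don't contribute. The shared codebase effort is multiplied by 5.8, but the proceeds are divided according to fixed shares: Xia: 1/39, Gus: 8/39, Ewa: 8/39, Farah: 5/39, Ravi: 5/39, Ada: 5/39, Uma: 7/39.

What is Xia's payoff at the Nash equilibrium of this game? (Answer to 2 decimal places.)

A player with share s gets back 5.8·s per unit contributed, so full contribution is dominant for anyone with s > 1/5.8 = 0.1724 and zero contribution is dominant for anyone below.
Gus, Ewa and Uma clear that bar, contributing 19 each; the remaining 4 contribute 0. Total contributed: 57.
Xia keeps 19 and receives 5.8 × 57 × 1/39 = 8.48 from the shared codebase effort, for a payoff of 27.48.

27.48 hours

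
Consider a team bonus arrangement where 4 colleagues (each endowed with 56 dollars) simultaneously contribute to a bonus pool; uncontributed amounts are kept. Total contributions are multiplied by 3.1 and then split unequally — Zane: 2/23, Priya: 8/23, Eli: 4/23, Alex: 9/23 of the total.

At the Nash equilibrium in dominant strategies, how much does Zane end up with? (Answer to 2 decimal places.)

86.19 dollars

Each unit j contributes comes back to j as 3.1 × (j's share), so j prefers to contribute only if that share exceeds 1/3.1 = 0.3226; otherwise keeping the unit dominates.
The shares above 0.3226 belong to Priya and Alex, contributing 56 each; the remaining 2 contribute 0. Total contributed: 112.
Zane keeps 56 and receives 3.1 × 112 × 2/23 = 30.19 from the bonus pool, for a payoff of 86.19.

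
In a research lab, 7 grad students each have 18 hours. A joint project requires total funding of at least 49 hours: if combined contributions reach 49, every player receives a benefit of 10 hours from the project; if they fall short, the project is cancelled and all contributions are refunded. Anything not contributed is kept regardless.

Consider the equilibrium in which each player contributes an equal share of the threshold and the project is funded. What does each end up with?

21 hours

Equal share of the threshold: 49/7 = 7.
At this profile no one gains by cutting their contribution: any cut drops the total below 49, the project is cancelled, contributions are refunded, and the deviator ends with 18, which is less than 18 − 7 + 10 = 21. Contributing more than 7 just wastes the excess. So contributing exactly 7 is a best response.
Each player's payoff: 18 − 7 + 10 = 21.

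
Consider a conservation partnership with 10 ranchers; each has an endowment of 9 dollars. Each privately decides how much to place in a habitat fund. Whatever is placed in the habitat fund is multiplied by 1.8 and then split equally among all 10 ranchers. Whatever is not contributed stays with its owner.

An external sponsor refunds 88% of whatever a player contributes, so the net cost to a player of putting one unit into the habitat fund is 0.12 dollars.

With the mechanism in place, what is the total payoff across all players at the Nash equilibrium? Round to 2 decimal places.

241.20 dollars

Under the mechanism each unit contributed yields (1.8/10) / 0.12 = 1.5000 back to its contributor per unit of net cost, which exceeds 1, making full contribution the dominant choice for everyone.
At the Nash equilibrium everyone contributes 9. Group total payoff = 10 × (9 × 0.88 + 1.8 × 9) = 241.20.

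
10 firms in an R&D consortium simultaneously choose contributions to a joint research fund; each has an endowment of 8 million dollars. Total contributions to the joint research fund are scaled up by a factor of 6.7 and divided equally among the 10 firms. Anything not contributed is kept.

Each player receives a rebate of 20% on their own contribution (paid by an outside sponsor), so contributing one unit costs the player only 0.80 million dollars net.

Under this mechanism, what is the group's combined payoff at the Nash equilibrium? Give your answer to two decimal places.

80.00 million dollars

The effective private return is (6.7/10) / 0.80 = 0.8375, which is still under 1, so the mechanism doesn't change anyone's dominant strategy: zero contribution.
At the Nash equilibrium no one contributes; group total payoff = 10 × 8 = 80.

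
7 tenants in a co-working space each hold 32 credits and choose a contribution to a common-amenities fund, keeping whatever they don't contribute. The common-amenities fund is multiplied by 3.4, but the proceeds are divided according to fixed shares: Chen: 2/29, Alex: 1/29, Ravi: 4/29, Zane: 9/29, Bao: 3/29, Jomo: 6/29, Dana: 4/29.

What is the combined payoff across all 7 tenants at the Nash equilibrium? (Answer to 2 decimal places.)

300.80 credits

For player j, contributing a unit is worthwhile iff 3.4 × (j's share) ≥ 1, i.e. iff j's share is at least 0.2941.
The only share above 0.2941 is Zane's 9/29, contributing 32; the remaining 6 contribute 0. Total contributed: 32.
The common-amenities fund pays out 3.4 × 32 = 108.80 in total (split across the unequal shares, but the aggregate is all that matters for the group sum).
The 6 free-riders keep 32 each, adding 192. Group total = 192 + 108.80 = 300.80.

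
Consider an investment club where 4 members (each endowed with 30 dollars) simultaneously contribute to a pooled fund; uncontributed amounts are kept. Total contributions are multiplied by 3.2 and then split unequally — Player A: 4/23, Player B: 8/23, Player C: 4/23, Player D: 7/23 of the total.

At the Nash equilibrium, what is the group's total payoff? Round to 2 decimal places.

For player j, contributing a unit is worthwhile iff 3.2 × (j's share) ≥ 1, i.e. iff j's share is at least 0.3125.
Player B alone (share 8/23) is above the threshold, contributing 30; the remaining 3 contribute 0. Total contributed: 30.
The pooled fund pays out 3.2 × 30 = 96.00 in total (split across the unequal shares, but the aggregate is all that matters for the group sum).
The 3 free-riders keep 30 each, adding 90. Group total = 90 + 96.00 = 186.00.

186.00 dollars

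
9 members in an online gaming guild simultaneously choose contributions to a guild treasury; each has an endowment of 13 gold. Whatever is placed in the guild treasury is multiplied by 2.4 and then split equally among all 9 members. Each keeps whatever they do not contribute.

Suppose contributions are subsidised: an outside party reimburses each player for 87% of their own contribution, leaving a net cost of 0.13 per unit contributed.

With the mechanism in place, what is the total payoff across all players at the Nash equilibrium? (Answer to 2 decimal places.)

382.59 gold

The effective private return per unit is now (2.4/9) / 0.13 = 2.0513 > 1, so every player's dominant strategy flips to full contribution.
At the Nash equilibrium everyone contributes 13. Group total payoff = 9 × (13 × 0.87 + 2.4 × 13) = 382.59.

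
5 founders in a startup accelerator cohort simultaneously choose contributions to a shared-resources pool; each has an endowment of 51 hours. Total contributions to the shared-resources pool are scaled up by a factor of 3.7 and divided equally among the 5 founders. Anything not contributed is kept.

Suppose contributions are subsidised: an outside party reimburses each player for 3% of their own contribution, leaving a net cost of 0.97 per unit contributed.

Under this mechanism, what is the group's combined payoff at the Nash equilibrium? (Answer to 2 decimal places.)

With the mechanism, a contributed unit returns (3.7/5) / 0.97 = 0.7629 per unit of net cost — still below 1 — so contributing 0 remains dominant for every player.
Everyone keeps their endowment and the group total is 5 × 51 = 255.

255.00 hours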